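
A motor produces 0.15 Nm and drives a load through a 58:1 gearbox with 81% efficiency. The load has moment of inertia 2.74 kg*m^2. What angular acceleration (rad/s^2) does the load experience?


tau_out = tau_motor * N * eta
= 0.15 * 58 * 0.81 = 7.047 Nm
alpha = tau_out / I = 7.047 / 2.74
= 2.5719 rad/s^2


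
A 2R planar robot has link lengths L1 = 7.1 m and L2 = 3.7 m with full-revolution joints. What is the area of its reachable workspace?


r_max = L1 + L2 = 10.8 m
r_min = |L1 - L2| = 3.4 m
Area = pi*(r_max^2 - r_min^2)
= pi*(116.64 - 11.56)
= pi * 105.08
= 330.1186 m^2


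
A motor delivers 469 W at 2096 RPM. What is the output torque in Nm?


omega = 2096 * 2*pi/60 = 219.4926 rad/s
tau = P / omega = 469 / 219.4926
= 2.1367 Nm


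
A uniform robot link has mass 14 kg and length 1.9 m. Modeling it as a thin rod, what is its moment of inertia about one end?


I = (1/3) * m * L^2
= (1/3) * 14 * 1.9^2
= 0.333333 * 14 * 3.61
= 16.8467 kg*m^2


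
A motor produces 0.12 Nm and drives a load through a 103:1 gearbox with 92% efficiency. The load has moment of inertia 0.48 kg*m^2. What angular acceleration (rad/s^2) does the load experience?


tau_out = tau_motor * N * eta
= 0.12 * 103 * 0.92 = 11.3712 Nm
alpha = tau_out / I = 11.3712 / 0.48
= 23.69 rad/s^2


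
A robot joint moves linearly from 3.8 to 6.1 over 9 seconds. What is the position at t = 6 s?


s = t/T = 6/9 = 0.6667
p(t) = p0 + (pf-p0)*s
= 3.8 + (6.1 - 3.8) * 0.6667
= 5.3333


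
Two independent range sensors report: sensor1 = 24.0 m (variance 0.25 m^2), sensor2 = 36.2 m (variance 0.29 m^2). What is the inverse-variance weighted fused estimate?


w1 = (1/var1) / (1/var1 + 1/var2)
   = 4.0 / (4.0 + 3.4483) = 0.537
w2 = 1 - w1 = 0.463
fused = w1*s1 + w2*s2 = 12.8889 + 16.7593
= 29.6481 m


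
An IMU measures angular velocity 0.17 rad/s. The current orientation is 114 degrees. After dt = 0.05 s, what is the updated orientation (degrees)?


delta_theta = w * dt = 0.17 * 0.05 = 0.0085 rad
= 0.487 deg
theta_new = 114 + 0.487 = 114.487 deg


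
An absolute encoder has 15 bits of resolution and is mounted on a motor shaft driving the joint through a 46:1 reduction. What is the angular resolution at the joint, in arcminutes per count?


counts = 2^15 = 32768
effective counts at joint = 32768 * 46 = 1507328
resolution = 360*60 / 1507328
= 0.0143 arcmin/count


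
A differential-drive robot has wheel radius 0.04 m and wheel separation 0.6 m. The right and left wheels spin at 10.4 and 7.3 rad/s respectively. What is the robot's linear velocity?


vR = r*wR = 0.04*10.4 = 0.416 m/s
vL = r*wL = 0.04*7.3 = 0.292 m/s
v = (vR+vL)/2 = 0.354 m/s
omega = (vR-vL)/L = 0.2067 rad/s
linear velocity = 0.354 m/s


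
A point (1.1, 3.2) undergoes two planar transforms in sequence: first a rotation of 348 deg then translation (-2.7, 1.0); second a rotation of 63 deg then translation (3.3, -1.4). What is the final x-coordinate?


After transform 1:
x1 = cos(348)*1.1 - sin(348)*3.2 + -2.7 = -0.9587
y1 = sin(348)*1.1 + cos(348)*3.2 + 1.0 = 3.9014
After transform 2:
x2 = cos(63)*-0.9587 - sin(63)*3.9014 + 3.3
= -0.6114


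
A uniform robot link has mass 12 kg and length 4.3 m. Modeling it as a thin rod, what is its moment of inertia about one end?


I = (1/3) * m * L^2
= (1/3) * 12 * 4.3^2
= 0.333333 * 12 * 18.49
= 73.96 kg*m^2


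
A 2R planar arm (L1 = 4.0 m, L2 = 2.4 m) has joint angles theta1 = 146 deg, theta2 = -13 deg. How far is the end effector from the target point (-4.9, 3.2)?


End effector via forward kinematics:
x = L1*cos(t1) + L2*cos(t1+t2) = -4.9529
y = L1*sin(t1) + L2*sin(t1+t2) = 3.992
Distance to target:
d = sqrt((-4.9 - -4.9529)^2 + (3.2 - 3.992)^2)
= sqrt(0.0028 + 0.6273)
= 0.7938 m


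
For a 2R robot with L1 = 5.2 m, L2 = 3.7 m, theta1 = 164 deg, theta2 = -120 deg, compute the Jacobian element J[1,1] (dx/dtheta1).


J[1,1] = -L1*sin(t1) - L2*sin(t1+t2)
= -5.2*sin(164) - 3.7*sin(44)
= -4.0036


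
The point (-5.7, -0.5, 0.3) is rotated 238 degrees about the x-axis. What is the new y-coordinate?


Rotation about x-axis: y' = y*cos(theta) - z*sin(theta)
= -0.5 * -0.5299 - 0.3 * -0.848
= 0.5194


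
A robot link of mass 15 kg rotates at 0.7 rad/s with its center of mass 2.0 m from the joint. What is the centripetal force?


F = m * omega^2 * r
= 15 * 0.7^2 * 2.0
= 15 * 0.49 * 2.0
= 14.7 N


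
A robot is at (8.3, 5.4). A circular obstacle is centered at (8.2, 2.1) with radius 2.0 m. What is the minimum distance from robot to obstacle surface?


center_dist = sqrt((8.3-8.2)^2 + (5.4-2.1)^2)
= sqrt(0.01 + 10.89)
= 3.3015
min_dist = center_dist - radius = 3.3015 - 2.0 = 1.3015 m


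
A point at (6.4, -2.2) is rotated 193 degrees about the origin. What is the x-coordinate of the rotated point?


x' = x*cos(theta) - y*sin(theta)
cos(193 deg) = -0.9744, sin(193 deg) = -0.225
x' = 6.4 * -0.9744 - -2.2 * -0.225
= -6.236 - 0.4949
= -6.7309


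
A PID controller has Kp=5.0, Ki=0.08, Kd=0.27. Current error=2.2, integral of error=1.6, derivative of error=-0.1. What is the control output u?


u = Kp*e + Ki*int(e) + Kd*de/dt
= 5.0*2.2 + 0.08*1.6 + 0.27*(-0.1)
= 11.0 + 0.128 + -0.027
= 11.101


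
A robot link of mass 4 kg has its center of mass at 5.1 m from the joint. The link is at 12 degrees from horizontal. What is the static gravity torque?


tau = m*g*L*cos(angle)
= 4 * 9.81 * 5.1 * cos(12 deg)
= 4 * 9.81 * 5.1 * 0.9781
= 195.7508 Nm


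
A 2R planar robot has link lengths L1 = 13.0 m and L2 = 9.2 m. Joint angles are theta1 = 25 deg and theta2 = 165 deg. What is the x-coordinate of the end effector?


Convert angles to radians: theta1 = 0.4363, theta2 = 2.8798
x = L1*cos(theta1) + L2*cos(theta1+theta2)
x = 11.782 + -9.0602
x = 2.7218


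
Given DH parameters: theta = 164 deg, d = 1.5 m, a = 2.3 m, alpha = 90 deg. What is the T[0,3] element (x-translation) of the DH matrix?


T[0,3] = a * cos(theta)
= 2.3 * cos(164 deg)
= 2.3 * -0.9613
= -2.2109


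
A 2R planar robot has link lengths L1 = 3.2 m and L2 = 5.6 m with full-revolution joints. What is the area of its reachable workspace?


r_max = L1 + L2 = 8.8 m
r_min = |L1 - L2| = 2.4 m
Area = pi*(r_max^2 - r_min^2)
= pi*(77.44 - 5.76)
= pi * 71.68
= 225.1894 m^2


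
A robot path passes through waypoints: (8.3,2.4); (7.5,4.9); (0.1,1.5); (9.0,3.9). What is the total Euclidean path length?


Segment lengths:
  seg1 = sqrt((-0.8)^2 + (2.5)^2) = 2.6249
  seg2 = sqrt((-7.4)^2 + (-3.4)^2) = 8.1437
  seg3 = sqrt((8.9)^2 + (2.4)^2) = 9.2179
Total = 19.9865


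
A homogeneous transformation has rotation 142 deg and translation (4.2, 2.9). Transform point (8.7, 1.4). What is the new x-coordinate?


x' = cos(theta)*px - sin(theta)*py + tx
= -0.788*8.7 - 0.6157*1.4 + 4.2
= -3.5176


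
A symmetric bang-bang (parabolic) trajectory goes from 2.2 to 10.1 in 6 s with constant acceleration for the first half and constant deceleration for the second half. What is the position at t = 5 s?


Symmetric rest-to-rest: each phase covers (pf-p0)/2 in time T/2. 0.5*a*(T/2)^2 = (pf-p0)/2 => a = 4*(pf-p0)/T^2
a = 4*(10.1-2.2)/6^2 = 0.8778
t = 5 is in the deceleration phase (t > T/2).
p = pf - 0.5*a*(T-t)^2 = 10.1 - 0.5*0.8778*1^2
= 9.6611


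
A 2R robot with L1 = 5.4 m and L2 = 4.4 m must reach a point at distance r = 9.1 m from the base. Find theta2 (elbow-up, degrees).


cos(theta2) = (r^2 - L1^2 - L2^2) / (2*L1*L2)
cos(theta2) = (82.81 - 29.16 - 19.36) / 47.52
cos(theta2) = 0.721591
theta2 = 43.814 degrees


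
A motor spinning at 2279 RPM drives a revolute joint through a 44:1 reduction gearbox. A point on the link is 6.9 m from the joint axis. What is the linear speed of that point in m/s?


omega_motor = 2279 * 2*pi/60 = 238.6563 rad/s
omega_joint = omega_motor / 44 = 5.424 rad/s
v = omega_joint * r = 5.424 * 6.9
= 37.4257 m/s


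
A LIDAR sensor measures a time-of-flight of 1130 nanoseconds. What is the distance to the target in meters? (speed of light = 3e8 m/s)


tof = 1130 ns = 1.13e-06 s
dist = c * tof / 2
= 3e8 * 1.13e-06 / 2
= 169.5 m


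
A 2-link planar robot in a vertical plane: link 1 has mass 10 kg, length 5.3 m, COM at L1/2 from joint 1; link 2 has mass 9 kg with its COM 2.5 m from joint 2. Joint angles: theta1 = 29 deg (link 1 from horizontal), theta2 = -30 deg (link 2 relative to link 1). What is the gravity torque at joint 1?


Horizontal distance from joint 1 to link-1 COM:
  x_c1 = (L1/2)*cos(t1) = 2.65 * 0.8746 = 2.3177 m
Horizontal distance from joint 1 to link-2 COM:
  x_c2 = L1*cos(t1) + Lc2*cos(t1+t2)
       = 5.3*0.8746 + 2.5*0.9998 = 7.1351 m
tau1 = m1*g*x_c1 + m2*g*x_c2
     = 10*9.81*2.3177 + 9*9.81*7.1351
     = 227.3705 + 629.9583
     = 857.3288 Nm


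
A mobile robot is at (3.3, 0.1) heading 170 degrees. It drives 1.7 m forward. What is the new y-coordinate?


y_new = y0 + d*sin(theta)
= 0.1 + 1.7*sin(170)
= 0.1 + 0.2952
= 0.3952


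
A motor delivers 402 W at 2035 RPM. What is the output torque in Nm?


omega = 2035 * 2*pi/60 = 213.1047 rad/s
tau = P / omega = 402 / 213.1047
= 1.8864 Nm


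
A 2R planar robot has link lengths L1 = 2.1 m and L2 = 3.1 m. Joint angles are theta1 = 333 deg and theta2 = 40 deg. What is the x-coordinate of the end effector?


Convert angles to radians: theta1 = 5.8119, theta2 = 0.6981
x = L1*cos(theta1) + L2*cos(theta1+theta2)
x = 1.8711 + 3.0205
x = 4.8917


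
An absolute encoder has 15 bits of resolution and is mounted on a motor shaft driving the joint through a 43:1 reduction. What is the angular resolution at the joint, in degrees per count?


counts = 2^15 = 32768
effective counts at joint = 32768 * 43 = 1409024
resolution = 360 / 1409024
= 2.5550e-04 deg/count


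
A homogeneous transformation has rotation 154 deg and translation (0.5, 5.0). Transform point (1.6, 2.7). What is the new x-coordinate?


x' = cos(theta)*px - sin(theta)*py + tx
= -0.8988*1.6 - 0.4384*2.7 + 0.5
= -2.1217


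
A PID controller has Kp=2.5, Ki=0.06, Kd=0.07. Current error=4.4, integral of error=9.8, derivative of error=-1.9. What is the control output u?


u = Kp*e + Ki*int(e) + Kd*de/dt
= 2.5*4.4 + 0.06*9.8 + 0.07*(-1.9)
= 11.0 + 0.588 + -0.133
= 11.455


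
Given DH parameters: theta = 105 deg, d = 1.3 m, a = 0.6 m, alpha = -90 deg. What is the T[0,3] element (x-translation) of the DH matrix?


T[0,3] = a * cos(theta)
= 0.6 * cos(105 deg)
= 0.6 * -0.2588
= -0.1553


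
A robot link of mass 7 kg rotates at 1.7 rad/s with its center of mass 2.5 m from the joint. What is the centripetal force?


F = m * omega^2 * r
= 7 * 1.7^2 * 2.5
= 7 * 2.89 * 2.5
= 50.575 N


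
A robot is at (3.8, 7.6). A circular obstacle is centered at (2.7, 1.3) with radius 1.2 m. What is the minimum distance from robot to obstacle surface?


center_dist = sqrt((3.8-2.7)^2 + (7.6-1.3)^2)
= sqrt(1.21 + 39.69)
= 6.3953
min_dist = center_dist - radius = 6.3953 - 1.2 = 5.1953 m


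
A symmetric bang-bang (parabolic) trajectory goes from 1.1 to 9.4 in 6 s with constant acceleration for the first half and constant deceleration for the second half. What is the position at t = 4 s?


Symmetric rest-to-rest: each phase covers (pf-p0)/2 in time T/2. 0.5*a*(T/2)^2 = (pf-p0)/2 => a = 4*(pf-p0)/T^2
a = 4*(9.4-1.1)/6^2 = 0.9222
t = 4 is in the deceleration phase (t > T/2).
p = pf - 0.5*a*(T-t)^2 = 9.4 - 0.5*0.9222*2^2
= 7.5556


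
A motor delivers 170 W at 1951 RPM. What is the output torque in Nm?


omega = 1951 * 2*pi/60 = 204.3082 rad/s
tau = P / omega = 170 / 204.3082
= 0.8321 Nm


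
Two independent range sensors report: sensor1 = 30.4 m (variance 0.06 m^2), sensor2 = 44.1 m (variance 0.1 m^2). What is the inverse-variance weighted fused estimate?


w1 = (1/var1) / (1/var1 + 1/var2)
   = 16.6667 / (16.6667 + 10.0) = 0.625
w2 = 1 - w1 = 0.375
fused = w1*s1 + w2*s2 = 19.0 + 16.5375
= 35.5375 m


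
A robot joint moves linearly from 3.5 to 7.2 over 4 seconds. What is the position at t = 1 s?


s = t/T = 1/4 = 0.25
p(t) = p0 + (pf-p0)*s
= 3.5 + (7.2 - 3.5) * 0.25
= 4.425


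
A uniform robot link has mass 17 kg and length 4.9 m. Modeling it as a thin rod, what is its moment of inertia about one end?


I = (1/3) * m * L^2
= (1/3) * 17 * 4.9^2
= 0.333333 * 17 * 24.01
= 136.0567 kg*m^2


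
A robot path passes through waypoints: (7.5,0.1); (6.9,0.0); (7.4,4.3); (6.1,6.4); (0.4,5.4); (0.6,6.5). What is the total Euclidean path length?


Segment lengths:
  seg1 = sqrt((-0.6)^2 + (-0.1)^2) = 0.6083
  seg2 = sqrt((0.5)^2 + (4.3)^2) = 4.329
  seg3 = sqrt((-1.3)^2 + (2.1)^2) = 2.4698
  seg4 = sqrt((-5.7)^2 + (-1.0)^2) = 5.7871
  seg5 = sqrt((0.2)^2 + (1.1)^2) = 1.118
Total = 14.3122


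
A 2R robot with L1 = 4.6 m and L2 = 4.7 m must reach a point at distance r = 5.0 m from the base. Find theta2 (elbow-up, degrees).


cos(theta2) = (r^2 - L1^2 - L2^2) / (2*L1*L2)
cos(theta2) = (25.0 - 21.16 - 22.09) / 43.24
cos(theta2) = -0.422063
theta2 = 114.9649 degrees


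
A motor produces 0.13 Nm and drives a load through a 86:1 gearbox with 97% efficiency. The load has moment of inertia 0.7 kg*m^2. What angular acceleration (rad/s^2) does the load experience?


tau_out = tau_motor * N * eta
= 0.13 * 86 * 0.97 = 10.8446 Nm
alpha = tau_out / I = 10.8446 / 0.7
= 15.4923 rad/s^2


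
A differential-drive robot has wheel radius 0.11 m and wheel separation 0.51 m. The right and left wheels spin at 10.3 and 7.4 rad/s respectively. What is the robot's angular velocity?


vR = r*wR = 0.11*10.3 = 1.133 m/s
vL = r*wL = 0.11*7.4 = 0.814 m/s
v = (vR+vL)/2 = 0.9735 m/s
omega = (vR-vL)/L = 0.6255 rad/s
angular velocity = 0.6255 rad/s


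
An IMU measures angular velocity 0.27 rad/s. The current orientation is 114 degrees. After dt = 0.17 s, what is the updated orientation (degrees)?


delta_theta = w * dt = 0.27 * 0.17 = 0.0459 rad
= 2.6299 deg
theta_new = 114 + 2.6299 = 116.6299 deg


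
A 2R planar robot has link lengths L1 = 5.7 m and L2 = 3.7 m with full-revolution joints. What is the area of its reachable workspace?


r_max = L1 + L2 = 9.4 m
r_min = |L1 - L2| = 2.0 m
Area = pi*(r_max^2 - r_min^2)
= pi*(88.36 - 4.0)
= pi * 84.36
= 265.0248 m^2


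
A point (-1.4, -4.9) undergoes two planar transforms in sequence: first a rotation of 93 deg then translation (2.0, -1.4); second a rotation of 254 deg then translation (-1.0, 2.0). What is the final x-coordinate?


After transform 1:
x1 = cos(93)*-1.4 - sin(93)*-4.9 + 2.0 = 6.9666
y1 = sin(93)*-1.4 + cos(93)*-4.9 + -1.4 = -2.5416
After transform 2:
x2 = cos(254)*6.9666 - sin(254)*-2.5416 + -1.0
= -5.3634


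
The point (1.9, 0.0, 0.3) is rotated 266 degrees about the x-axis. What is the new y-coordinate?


Rotation about x-axis: y' = y*cos(theta) - z*sin(theta)
= 0.0 * -0.0698 - 0.3 * -0.9976
= 0.2993


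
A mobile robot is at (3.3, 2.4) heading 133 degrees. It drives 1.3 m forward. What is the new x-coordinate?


x_new = x0 + d*cos(theta)
= 3.3 + 1.3*cos(133)
= 3.3 + -0.8866
= 2.4134


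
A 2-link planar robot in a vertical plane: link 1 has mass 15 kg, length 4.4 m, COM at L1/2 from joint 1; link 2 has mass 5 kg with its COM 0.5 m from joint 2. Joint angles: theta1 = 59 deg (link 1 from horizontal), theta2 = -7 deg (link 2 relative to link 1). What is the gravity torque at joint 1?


Horizontal distance from joint 1 to link-1 COM:
  x_c1 = (L1/2)*cos(t1) = 2.2 * 0.515 = 1.1331 m
Horizontal distance from joint 1 to link-2 COM:
  x_c2 = L1*cos(t1) + Lc2*cos(t1+t2)
       = 4.4*0.515 + 0.5*0.6157 = 2.574 m
tau1 = m1*g*x_c1 + m2*g*x_c2
     = 15*9.81*1.1331 + 5*9.81*2.574
     = 166.7333 + 126.2546
     = 292.9879 Nm


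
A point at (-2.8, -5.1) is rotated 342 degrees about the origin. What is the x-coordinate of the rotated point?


x' = x*cos(theta) - y*sin(theta)
cos(342 deg) = 0.9511, sin(342 deg) = -0.309
x' = -2.8 * 0.9511 - -5.1 * -0.309
= -2.663 - 1.576
= -4.2389


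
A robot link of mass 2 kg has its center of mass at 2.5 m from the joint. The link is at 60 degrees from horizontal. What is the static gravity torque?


tau = m*g*L*cos(angle)
= 2 * 9.81 * 2.5 * cos(60 deg)
= 2 * 9.81 * 2.5 * 0.5
= 24.525 Nm


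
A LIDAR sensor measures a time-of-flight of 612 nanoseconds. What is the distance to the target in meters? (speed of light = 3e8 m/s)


tof = 612 ns = 6.12e-07 s
dist = c * tof / 2
= 3e8 * 6.12e-07 / 2
= 91.8 m


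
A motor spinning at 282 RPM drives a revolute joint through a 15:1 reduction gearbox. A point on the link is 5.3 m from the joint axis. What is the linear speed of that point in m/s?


omega_motor = 282 * 2*pi/60 = 29.531 rad/s
omega_joint = omega_motor / 15 = 1.9687 rad/s
v = omega_joint * r = 1.9687 * 5.3
= 10.4343 m/s


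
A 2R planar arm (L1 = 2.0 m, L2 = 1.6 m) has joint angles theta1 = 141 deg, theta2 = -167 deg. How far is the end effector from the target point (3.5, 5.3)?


End effector via forward kinematics:
x = L1*cos(t1) + L2*cos(t1+t2) = -0.1162
y = L1*sin(t1) + L2*sin(t1+t2) = 0.5572
Distance to target:
d = sqrt((3.5 - -0.1162)^2 + (5.3 - 0.5572)^2)
= sqrt(13.0771 + 22.4937)
= 5.9641 m


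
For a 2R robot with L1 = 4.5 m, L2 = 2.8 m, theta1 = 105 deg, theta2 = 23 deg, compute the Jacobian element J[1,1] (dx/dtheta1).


J[1,1] = -L1*sin(t1) - L2*sin(t1+t2)
= -4.5*sin(105) - 2.8*sin(128)
= -6.5531


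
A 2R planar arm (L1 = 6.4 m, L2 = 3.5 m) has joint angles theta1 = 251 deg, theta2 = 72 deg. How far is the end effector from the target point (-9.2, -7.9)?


End effector via forward kinematics:
x = L1*cos(t1) + L2*cos(t1+t2) = 0.7116
y = L1*sin(t1) + L2*sin(t1+t2) = -8.1577
Distance to target:
d = sqrt((-9.2 - 0.7116)^2 + (-7.9 - -8.1577)^2)
= sqrt(98.2396 + 0.0664)
= 9.9149 m


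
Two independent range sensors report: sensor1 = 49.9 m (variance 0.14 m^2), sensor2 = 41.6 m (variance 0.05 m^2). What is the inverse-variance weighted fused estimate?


w1 = (1/var1) / (1/var1 + 1/var2)
   = 7.1429 / (7.1429 + 20.0) = 0.2632
w2 = 1 - w1 = 0.7368
fused = w1*s1 + w2*s2 = 13.1316 + 30.6526
= 43.7842 m


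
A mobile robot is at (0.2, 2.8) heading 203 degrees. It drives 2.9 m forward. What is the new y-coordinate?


y_new = y0 + d*sin(theta)
= 2.8 + 2.9*sin(203)
= 2.8 + -1.1331
= 1.6669


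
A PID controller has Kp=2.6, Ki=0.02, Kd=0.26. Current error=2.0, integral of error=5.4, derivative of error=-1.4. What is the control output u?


u = Kp*e + Ki*int(e) + Kd*de/dt
= 2.6*2.0 + 0.02*5.4 + 0.26*(-1.4)
= 5.2 + 0.108 + -0.364
= 4.944


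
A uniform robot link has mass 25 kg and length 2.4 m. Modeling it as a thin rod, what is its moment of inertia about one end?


I = (1/3) * m * L^2
= (1/3) * 25 * 2.4^2
= 0.333333 * 25 * 5.76
= 48.0 kg*m^2


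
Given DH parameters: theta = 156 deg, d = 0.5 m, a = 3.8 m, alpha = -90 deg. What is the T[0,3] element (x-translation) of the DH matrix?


T[0,3] = a * cos(theta)
= 3.8 * cos(156 deg)
= 3.8 * -0.9135
= -3.4715


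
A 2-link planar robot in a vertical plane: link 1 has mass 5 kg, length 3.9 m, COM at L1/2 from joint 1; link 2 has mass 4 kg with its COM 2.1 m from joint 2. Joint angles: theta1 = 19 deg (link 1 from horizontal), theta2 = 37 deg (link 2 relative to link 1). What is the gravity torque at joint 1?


Horizontal distance from joint 1 to link-1 COM:
  x_c1 = (L1/2)*cos(t1) = 1.95 * 0.9455 = 1.8438 m
Horizontal distance from joint 1 to link-2 COM:
  x_c2 = L1*cos(t1) + Lc2*cos(t1+t2)
       = 3.9*0.9455 + 2.1*0.5592 = 4.8618 m
tau1 = m1*g*x_c1 + m2*g*x_c2
     = 5*9.81*1.8438 + 4*9.81*4.8618
     = 90.4365 + 190.7781
     = 281.2146 Nm


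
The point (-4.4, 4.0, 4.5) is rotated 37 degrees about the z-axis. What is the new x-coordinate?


Rotation about z-axis: x' = x*cos(theta) - y*sin(theta)
= -4.4 * 0.7986 - 4.0 * 0.6018
= -5.9213


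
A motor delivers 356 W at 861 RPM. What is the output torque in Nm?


omega = 861 * 2*pi/60 = 90.1637 rad/s
tau = P / omega = 356 / 90.1637
= 3.9484 Nm


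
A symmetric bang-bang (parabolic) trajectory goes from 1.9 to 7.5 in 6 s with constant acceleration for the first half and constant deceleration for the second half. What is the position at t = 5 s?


Symmetric rest-to-rest: each phase covers (pf-p0)/2 in time T/2. 0.5*a*(T/2)^2 = (pf-p0)/2 => a = 4*(pf-p0)/T^2
a = 4*(7.5-1.9)/6^2 = 0.6222
t = 5 is in the deceleration phase (t > T/2).
p = pf - 0.5*a*(T-t)^2 = 7.5 - 0.5*0.6222*1^2
= 7.1889


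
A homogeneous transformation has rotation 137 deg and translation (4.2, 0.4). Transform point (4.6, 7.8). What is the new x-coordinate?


x' = cos(theta)*px - sin(theta)*py + tx
= -0.7314*4.6 - 0.682*7.8 + 4.2
= -4.4838


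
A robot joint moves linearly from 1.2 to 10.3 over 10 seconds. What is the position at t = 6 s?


s = t/T = 6/10 = 0.6
p(t) = p0 + (pf-p0)*s
= 1.2 + (10.3 - 1.2) * 0.6
= 6.66


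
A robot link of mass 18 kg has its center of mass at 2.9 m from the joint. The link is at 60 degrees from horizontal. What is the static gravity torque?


tau = m*g*L*cos(angle)
= 18 * 9.81 * 2.9 * cos(60 deg)
= 18 * 9.81 * 2.9 * 0.5
= 256.041 Nm


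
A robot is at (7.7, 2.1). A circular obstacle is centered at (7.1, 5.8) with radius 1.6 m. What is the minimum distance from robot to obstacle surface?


center_dist = sqrt((7.7-7.1)^2 + (2.1-5.8)^2)
= sqrt(0.36 + 13.69)
= 3.7483
min_dist = center_dist - radius = 3.7483 - 1.6 = 2.1483 m


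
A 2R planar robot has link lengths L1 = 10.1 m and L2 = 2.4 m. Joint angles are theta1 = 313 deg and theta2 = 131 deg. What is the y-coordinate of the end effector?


Convert angles to radians: theta1 = 5.4629, theta2 = 2.2864
y = L1*sin(theta1) + L2*sin(theta1+theta2)
y = -7.3867 + 2.3869
y = -4.9998


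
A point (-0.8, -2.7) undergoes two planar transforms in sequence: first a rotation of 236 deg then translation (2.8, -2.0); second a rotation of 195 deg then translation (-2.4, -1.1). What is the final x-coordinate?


After transform 1:
x1 = cos(236)*-0.8 - sin(236)*-2.7 + 2.8 = 1.009
y1 = sin(236)*-0.8 + cos(236)*-2.7 + -2.0 = 0.1731
After transform 2:
x2 = cos(195)*1.009 - sin(195)*0.1731 + -2.4
= -3.3298


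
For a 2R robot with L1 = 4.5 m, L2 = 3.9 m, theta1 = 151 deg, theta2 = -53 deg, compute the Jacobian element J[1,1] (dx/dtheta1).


J[1,1] = -L1*sin(t1) - L2*sin(t1+t2)
= -4.5*sin(151) - 3.9*sin(98)
= -6.0437


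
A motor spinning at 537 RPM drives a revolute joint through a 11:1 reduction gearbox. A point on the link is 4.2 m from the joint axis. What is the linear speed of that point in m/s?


omega_motor = 537 * 2*pi/60 = 56.2345 rad/s
omega_joint = omega_motor / 11 = 5.1122 rad/s
v = omega_joint * r = 5.1122 * 4.2
= 21.4714 m/s


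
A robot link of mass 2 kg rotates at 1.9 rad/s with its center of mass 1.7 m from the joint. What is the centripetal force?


F = m * omega^2 * r
= 2 * 1.9^2 * 1.7
= 2 * 3.61 * 1.7
= 12.274 N


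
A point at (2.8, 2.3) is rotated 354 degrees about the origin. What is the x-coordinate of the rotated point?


x' = x*cos(theta) - y*sin(theta)
cos(354 deg) = 0.9945, sin(354 deg) = -0.1045
x' = 2.8 * 0.9945 - 2.3 * -0.1045
= 2.7847 - -0.2404
= 3.0251


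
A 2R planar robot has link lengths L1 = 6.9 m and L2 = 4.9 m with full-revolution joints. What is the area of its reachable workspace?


r_max = L1 + L2 = 11.8 m
r_min = |L1 - L2| = 2.0 m
Area = pi*(r_max^2 - r_min^2)
= pi*(139.24 - 4.0)
= pi * 135.24
= 424.869 m^2


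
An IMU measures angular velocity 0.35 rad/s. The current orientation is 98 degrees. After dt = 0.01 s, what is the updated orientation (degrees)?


delta_theta = w * dt = 0.35 * 0.01 = 0.0035 rad
= 0.2005 deg
theta_new = 98 + 0.2005 = 98.2005 deg


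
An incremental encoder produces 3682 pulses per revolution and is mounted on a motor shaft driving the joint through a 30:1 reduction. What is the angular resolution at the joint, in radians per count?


counts per rev = 3682
effective counts at joint = 3682 * 30 = 110460
resolution = 2*pi / 110460
= 5.6882e-05 rad/count


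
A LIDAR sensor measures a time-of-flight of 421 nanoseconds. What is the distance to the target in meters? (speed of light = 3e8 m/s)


tof = 421 ns = 4.21e-07 s
dist = c * tof / 2
= 3e8 * 4.21e-07 / 2
= 63.15 m


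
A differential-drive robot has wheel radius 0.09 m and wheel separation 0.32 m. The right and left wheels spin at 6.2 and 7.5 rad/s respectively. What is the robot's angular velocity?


vR = r*wR = 0.09*6.2 = 0.558 m/s
vL = r*wL = 0.09*7.5 = 0.675 m/s
v = (vR+vL)/2 = 0.6165 m/s
omega = (vR-vL)/L = -0.3656 rad/s
angular velocity = -0.3656 rad/s


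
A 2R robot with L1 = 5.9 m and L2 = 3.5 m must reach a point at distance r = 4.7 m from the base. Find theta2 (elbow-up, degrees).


cos(theta2) = (r^2 - L1^2 - L2^2) / (2*L1*L2)
cos(theta2) = (22.09 - 34.81 - 12.25) / 41.3
cos(theta2) = -0.6046
theta2 = 127.2001 degrees


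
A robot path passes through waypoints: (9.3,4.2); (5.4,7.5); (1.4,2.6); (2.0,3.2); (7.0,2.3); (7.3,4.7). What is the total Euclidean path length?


Segment lengths:
  seg1 = sqrt((-3.9)^2 + (3.3)^2) = 5.1088
  seg2 = sqrt((-4.0)^2 + (-4.9)^2) = 6.3253
  seg3 = sqrt((0.6)^2 + (0.6)^2) = 0.8485
  seg4 = sqrt((5.0)^2 + (-0.9)^2) = 5.0804
  seg5 = sqrt((0.3)^2 + (2.4)^2) = 2.4187
Total = 19.7817


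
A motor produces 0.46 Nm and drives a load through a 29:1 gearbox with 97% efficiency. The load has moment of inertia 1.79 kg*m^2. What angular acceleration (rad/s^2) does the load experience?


tau_out = tau_motor * N * eta
= 0.46 * 29 * 0.97 = 12.9398 Nm
alpha = tau_out / I = 12.9398 / 1.79
= 7.2289 rad/s^2


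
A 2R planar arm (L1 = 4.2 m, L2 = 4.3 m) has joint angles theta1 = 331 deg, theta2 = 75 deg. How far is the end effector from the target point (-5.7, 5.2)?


End effector via forward kinematics:
x = L1*cos(t1) + L2*cos(t1+t2) = 6.6604
y = L1*sin(t1) + L2*sin(t1+t2) = 1.057
Distance to target:
d = sqrt((-5.7 - 6.6604)^2 + (5.2 - 1.057)^2)
= sqrt(152.7803 + 17.1648)
= 13.0363 m


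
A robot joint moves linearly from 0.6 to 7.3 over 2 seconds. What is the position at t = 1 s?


s = t/T = 1/2 = 0.5
p(t) = p0 + (pf-p0)*s
= 0.6 + (7.3 - 0.6) * 0.5
= 3.95


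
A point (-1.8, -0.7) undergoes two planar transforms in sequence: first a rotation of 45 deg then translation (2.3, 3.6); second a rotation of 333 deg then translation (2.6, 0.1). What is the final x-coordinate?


After transform 1:
x1 = cos(45)*-1.8 - sin(45)*-0.7 + 2.3 = 1.5222
y1 = sin(45)*-1.8 + cos(45)*-0.7 + 3.6 = 1.8322
After transform 2:
x2 = cos(333)*1.5222 - sin(333)*1.8322 + 2.6
= 4.7881


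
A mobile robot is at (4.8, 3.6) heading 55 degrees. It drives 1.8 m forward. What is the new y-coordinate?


y_new = y0 + d*sin(theta)
= 3.6 + 1.8*sin(55)
= 3.6 + 1.4745
= 5.0745


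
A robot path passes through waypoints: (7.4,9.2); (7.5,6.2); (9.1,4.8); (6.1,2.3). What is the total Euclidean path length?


Segment lengths:
  seg1 = sqrt((0.1)^2 + (-3.0)^2) = 3.0017
  seg2 = sqrt((1.6)^2 + (-1.4)^2) = 2.126
  seg3 = sqrt((-3.0)^2 + (-2.5)^2) = 3.9051
Total = 9.0328


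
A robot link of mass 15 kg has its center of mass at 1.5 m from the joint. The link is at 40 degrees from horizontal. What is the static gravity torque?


tau = m*g*L*cos(angle)
= 15 * 9.81 * 1.5 * cos(40 deg)
= 15 * 9.81 * 1.5 * 0.766
= 169.0852 Nm


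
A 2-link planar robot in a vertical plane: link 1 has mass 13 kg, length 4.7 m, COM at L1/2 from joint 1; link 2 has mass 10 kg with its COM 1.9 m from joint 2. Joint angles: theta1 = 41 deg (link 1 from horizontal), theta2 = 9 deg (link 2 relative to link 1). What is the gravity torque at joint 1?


Horizontal distance from joint 1 to link-1 COM:
  x_c1 = (L1/2)*cos(t1) = 2.35 * 0.7547 = 1.7736 m
Horizontal distance from joint 1 to link-2 COM:
  x_c2 = L1*cos(t1) + Lc2*cos(t1+t2)
       = 4.7*0.7547 + 1.9*0.6428 = 4.7684 m
tau1 = m1*g*x_c1 + m2*g*x_c2
     = 13*9.81*1.7736 + 10*9.81*4.7684
     = 226.1831 + 467.7831
     = 693.9662 Nm


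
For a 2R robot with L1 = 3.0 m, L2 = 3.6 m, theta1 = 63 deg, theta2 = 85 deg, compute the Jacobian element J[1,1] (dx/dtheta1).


J[1,1] = -L1*sin(t1) - L2*sin(t1+t2)
= -3.0*sin(63) - 3.6*sin(148)
= -4.5807


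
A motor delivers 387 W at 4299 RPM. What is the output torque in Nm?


omega = 4299 * 2*pi/60 = 450.1902 rad/s
tau = P / omega = 387 / 450.1902
= 0.8596 Nm


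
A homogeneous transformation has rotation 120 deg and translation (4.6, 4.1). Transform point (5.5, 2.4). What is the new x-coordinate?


x' = cos(theta)*px - sin(theta)*py + tx
= -0.5*5.5 - 0.866*2.4 + 4.6
= -0.2285


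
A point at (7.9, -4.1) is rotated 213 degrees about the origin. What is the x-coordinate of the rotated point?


x' = x*cos(theta) - y*sin(theta)
cos(213 deg) = -0.8387, sin(213 deg) = -0.5446
x' = 7.9 * -0.8387 - -4.1 * -0.5446
= -6.6255 - 2.233
= -8.8585


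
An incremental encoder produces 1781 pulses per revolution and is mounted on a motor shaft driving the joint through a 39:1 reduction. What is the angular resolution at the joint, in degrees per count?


counts per rev = 1781
effective counts at joint = 1781 * 39 = 69459
resolution = 360 / 69459
= 0.0052 deg/count


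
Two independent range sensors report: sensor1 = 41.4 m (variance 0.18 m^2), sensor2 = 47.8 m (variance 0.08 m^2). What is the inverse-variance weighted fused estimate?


w1 = (1/var1) / (1/var1 + 1/var2)
   = 5.5556 / (5.5556 + 12.5) = 0.3077
w2 = 1 - w1 = 0.6923
fused = w1*s1 + w2*s2 = 12.7385 + 33.0923
= 45.8308 m


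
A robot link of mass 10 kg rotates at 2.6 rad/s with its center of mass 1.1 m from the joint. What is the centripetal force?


F = m * omega^2 * r
= 10 * 2.6^2 * 1.1
= 10 * 6.76 * 1.1
= 74.36 N


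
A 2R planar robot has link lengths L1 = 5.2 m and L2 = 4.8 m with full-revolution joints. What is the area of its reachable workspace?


r_max = L1 + L2 = 10.0 m
r_min = |L1 - L2| = 0.4 m
Area = pi*(r_max^2 - r_min^2)
= pi*(100.0 - 0.16)
= pi * 99.84
= 313.6566 m^2


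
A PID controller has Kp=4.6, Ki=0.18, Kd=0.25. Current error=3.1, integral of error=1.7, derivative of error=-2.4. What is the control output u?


u = Kp*e + Ki*int(e) + Kd*de/dt
= 4.6*3.1 + 0.18*1.7 + 0.25*(-2.4)
= 14.26 + 0.306 + -0.6
= 13.966


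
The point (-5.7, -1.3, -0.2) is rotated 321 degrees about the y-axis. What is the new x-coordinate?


Rotation about y-axis: x' = x*cos(theta) + z*sin(theta)
= -5.7 * 0.7771 + -0.2 * -0.6293
= -4.3039


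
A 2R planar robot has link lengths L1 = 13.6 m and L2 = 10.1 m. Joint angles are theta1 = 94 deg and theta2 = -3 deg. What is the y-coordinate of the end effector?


Convert angles to radians: theta1 = 1.6406, theta2 = -0.0524
y = L1*sin(theta1) + L2*sin(theta1+theta2)
y = 13.5669 + 10.0985
y = 23.6653


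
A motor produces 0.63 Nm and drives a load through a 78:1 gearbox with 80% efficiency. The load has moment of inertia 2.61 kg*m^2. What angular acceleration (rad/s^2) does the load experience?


tau_out = tau_motor * N * eta
= 0.63 * 78 * 0.8 = 39.312 Nm
alpha = tau_out / I = 39.312 / 2.61
= 15.0621 rad/s^2


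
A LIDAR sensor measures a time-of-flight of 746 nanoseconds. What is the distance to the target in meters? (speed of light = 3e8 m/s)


tof = 746 ns = 7.46e-07 s
dist = c * tof / 2
= 3e8 * 7.46e-07 / 2
= 111.9 m


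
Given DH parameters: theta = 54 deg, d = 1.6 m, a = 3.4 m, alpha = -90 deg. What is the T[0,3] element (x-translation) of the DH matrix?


T[0,3] = a * cos(theta)
= 3.4 * cos(54 deg)
= 3.4 * 0.5878
= 1.9985


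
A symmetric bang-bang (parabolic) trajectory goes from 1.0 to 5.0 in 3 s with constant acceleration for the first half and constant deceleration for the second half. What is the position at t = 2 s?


Symmetric rest-to-rest: each phase covers (pf-p0)/2 in time T/2. 0.5*a*(T/2)^2 = (pf-p0)/2 => a = 4*(pf-p0)/T^2
a = 4*(5.0-1.0)/3^2 = 1.7778
t = 2 is in the deceleration phase (t > T/2).
p = pf - 0.5*a*(T-t)^2 = 5.0 - 0.5*1.7778*1^2
= 4.1111


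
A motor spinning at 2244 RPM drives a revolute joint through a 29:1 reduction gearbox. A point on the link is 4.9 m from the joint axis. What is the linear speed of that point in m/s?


omega_motor = 2244 * 2*pi/60 = 234.9911 rad/s
omega_joint = omega_motor / 29 = 8.1031 rad/s
v = omega_joint * r = 8.1031 * 4.9
= 39.7054 m/s


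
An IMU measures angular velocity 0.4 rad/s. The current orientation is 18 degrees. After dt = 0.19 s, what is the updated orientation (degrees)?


delta_theta = w * dt = 0.4 * 0.19 = 0.076 rad
= 4.3545 deg
theta_new = 18 + 4.3545 = 22.3545 deg


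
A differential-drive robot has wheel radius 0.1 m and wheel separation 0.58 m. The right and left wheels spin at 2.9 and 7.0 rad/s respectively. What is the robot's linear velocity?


vR = r*wR = 0.1*2.9 = 0.29 m/s
vL = r*wL = 0.1*7.0 = 0.7 m/s
v = (vR+vL)/2 = 0.495 m/s
omega = (vR-vL)/L = -0.7069 rad/s
linear velocity = 0.495 m/s


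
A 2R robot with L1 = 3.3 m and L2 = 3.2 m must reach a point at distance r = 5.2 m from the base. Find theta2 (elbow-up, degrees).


cos(theta2) = (r^2 - L1^2 - L2^2) / (2*L1*L2)
cos(theta2) = (27.04 - 10.89 - 10.24) / 21.12
cos(theta2) = 0.27983
theta2 = 73.75 degrees


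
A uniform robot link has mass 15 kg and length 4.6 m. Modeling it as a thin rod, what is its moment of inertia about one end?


I = (1/3) * m * L^2
= (1/3) * 15 * 4.6^2
= 0.333333 * 15 * 21.16
= 105.8 kg*m^2


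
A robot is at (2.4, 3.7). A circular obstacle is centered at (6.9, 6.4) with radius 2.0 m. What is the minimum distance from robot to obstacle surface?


center_dist = sqrt((2.4-6.9)^2 + (3.7-6.4)^2)
= sqrt(20.25 + 7.29)
= 5.2479
min_dist = center_dist - radius = 5.2479 - 2.0 = 3.2479 m


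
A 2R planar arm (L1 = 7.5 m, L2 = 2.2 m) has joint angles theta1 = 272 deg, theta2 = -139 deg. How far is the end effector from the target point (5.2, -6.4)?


End effector via forward kinematics:
x = L1*cos(t1) + L2*cos(t1+t2) = -1.2387
y = L1*sin(t1) + L2*sin(t1+t2) = -5.8865
Distance to target:
d = sqrt((5.2 - -1.2387)^2 + (-6.4 - -5.8865)^2)
= sqrt(41.4562 + 0.2637)
= 6.4591 m


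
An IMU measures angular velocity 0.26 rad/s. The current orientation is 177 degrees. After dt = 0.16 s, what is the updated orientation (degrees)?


delta_theta = w * dt = 0.26 * 0.16 = 0.0416 rad
= 2.3835 deg
theta_new = 177 + 2.3835 = 179.3835 deg


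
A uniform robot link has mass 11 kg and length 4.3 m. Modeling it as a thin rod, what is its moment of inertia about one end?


I = (1/3) * m * L^2
= (1/3) * 11 * 4.3^2
= 0.333333 * 11 * 18.49
= 67.7967 kg*m^2


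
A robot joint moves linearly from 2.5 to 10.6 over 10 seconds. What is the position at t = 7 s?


s = t/T = 7/10 = 0.7
p(t) = p0 + (pf-p0)*s
= 2.5 + (10.6 - 2.5) * 0.7
= 8.17


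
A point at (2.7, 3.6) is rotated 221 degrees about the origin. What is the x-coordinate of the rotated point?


x' = x*cos(theta) - y*sin(theta)
cos(221 deg) = -0.7547, sin(221 deg) = -0.6561
x' = 2.7 * -0.7547 - 3.6 * -0.6561
= -2.0377 - -2.3618
= 0.3241


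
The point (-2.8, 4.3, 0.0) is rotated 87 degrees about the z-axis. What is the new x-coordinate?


Rotation about z-axis: x' = x*cos(theta) - y*sin(theta)
= -2.8 * 0.0523 - 4.3 * 0.9986
= -4.4406


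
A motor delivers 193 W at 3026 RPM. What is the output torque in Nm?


omega = 3026 * 2*pi/60 = 316.882 rad/s
tau = P / omega = 193 / 316.882
= 0.6091 Nm


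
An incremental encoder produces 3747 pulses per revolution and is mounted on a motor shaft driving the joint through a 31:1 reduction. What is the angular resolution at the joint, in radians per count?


counts per rev = 3747
effective counts at joint = 3747 * 31 = 116157
resolution = 2*pi / 116157
= 5.4092e-05 rad/count


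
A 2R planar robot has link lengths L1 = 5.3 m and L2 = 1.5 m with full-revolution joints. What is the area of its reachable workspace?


r_max = L1 + L2 = 6.8 m
r_min = |L1 - L2| = 3.8 m
Area = pi*(r_max^2 - r_min^2)
= pi*(46.24 - 14.44)
= pi * 31.8
= 99.9026 m^2


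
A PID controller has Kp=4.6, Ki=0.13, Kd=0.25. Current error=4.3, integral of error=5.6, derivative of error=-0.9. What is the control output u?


u = Kp*e + Ki*int(e) + Kd*de/dt
= 4.6*4.3 + 0.13*5.6 + 0.25*(-0.9)
= 19.78 + 0.728 + -0.225
= 20.283


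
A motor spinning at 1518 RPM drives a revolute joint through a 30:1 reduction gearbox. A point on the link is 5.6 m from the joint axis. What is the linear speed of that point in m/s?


omega_motor = 1518 * 2*pi/60 = 158.9646 rad/s
omega_joint = omega_motor / 30 = 5.2988 rad/s
v = omega_joint * r = 5.2988 * 5.6
= 29.6734 m/s


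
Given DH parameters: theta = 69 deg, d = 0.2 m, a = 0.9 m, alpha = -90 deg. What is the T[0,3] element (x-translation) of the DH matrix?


T[0,3] = a * cos(theta)
= 0.9 * cos(69 deg)
= 0.9 * 0.3584
= 0.3225


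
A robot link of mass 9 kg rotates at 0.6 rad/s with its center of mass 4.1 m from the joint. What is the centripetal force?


F = m * omega^2 * r
= 9 * 0.6^2 * 4.1
= 9 * 0.36 * 4.1
= 13.284 N


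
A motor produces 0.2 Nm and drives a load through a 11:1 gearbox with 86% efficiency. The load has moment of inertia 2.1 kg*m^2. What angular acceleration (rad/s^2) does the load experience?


tau_out = tau_motor * N * eta
= 0.2 * 11 * 0.86 = 1.892 Nm
alpha = tau_out / I = 1.892 / 2.1
= 0.901 rad/s^2


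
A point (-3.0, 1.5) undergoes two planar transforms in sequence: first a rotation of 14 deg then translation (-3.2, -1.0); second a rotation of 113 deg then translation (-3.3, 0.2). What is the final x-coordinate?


After transform 1:
x1 = cos(14)*-3.0 - sin(14)*1.5 + -3.2 = -6.4738
y1 = sin(14)*-3.0 + cos(14)*1.5 + -1.0 = -0.2703
After transform 2:
x2 = cos(113)*-6.4738 - sin(113)*-0.2703 + -3.3
= -0.5217


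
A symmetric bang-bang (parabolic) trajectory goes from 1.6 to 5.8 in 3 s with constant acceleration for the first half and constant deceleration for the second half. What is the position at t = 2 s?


Symmetric rest-to-rest: each phase covers (pf-p0)/2 in time T/2. 0.5*a*(T/2)^2 = (pf-p0)/2 => a = 4*(pf-p0)/T^2
a = 4*(5.8-1.6)/3^2 = 1.8667
t = 2 is in the deceleration phase (t > T/2).
p = pf - 0.5*a*(T-t)^2 = 5.8 - 0.5*1.8667*1^2
= 4.8667


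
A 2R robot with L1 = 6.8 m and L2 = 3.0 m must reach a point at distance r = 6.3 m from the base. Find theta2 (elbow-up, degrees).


cos(theta2) = (r^2 - L1^2 - L2^2) / (2*L1*L2)
cos(theta2) = (39.69 - 46.24 - 9.0) / 40.8
cos(theta2) = -0.381127
theta2 = 112.4035 degrees


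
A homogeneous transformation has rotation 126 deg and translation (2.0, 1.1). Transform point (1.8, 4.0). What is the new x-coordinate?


x' = cos(theta)*px - sin(theta)*py + tx
= -0.5878*1.8 - 0.809*4.0 + 2.0
= -2.2941


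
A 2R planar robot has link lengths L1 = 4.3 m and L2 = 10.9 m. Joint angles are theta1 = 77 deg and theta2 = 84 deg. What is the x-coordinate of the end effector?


Convert angles to radians: theta1 = 1.3439, theta2 = 1.4661
x = L1*cos(theta1) + L2*cos(theta1+theta2)
x = 0.9673 + -10.3062
x = -9.3389


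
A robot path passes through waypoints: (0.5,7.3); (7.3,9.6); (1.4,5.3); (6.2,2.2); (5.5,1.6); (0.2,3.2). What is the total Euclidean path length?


Segment lengths:
  seg1 = sqrt((6.8)^2 + (2.3)^2) = 7.1784
  seg2 = sqrt((-5.9)^2 + (-4.3)^2) = 7.3007
  seg3 = sqrt((4.8)^2 + (-3.1)^2) = 5.714
  seg4 = sqrt((-0.7)^2 + (-0.6)^2) = 0.922
  seg5 = sqrt((-5.3)^2 + (1.6)^2) = 5.5362
Total = 26.6513


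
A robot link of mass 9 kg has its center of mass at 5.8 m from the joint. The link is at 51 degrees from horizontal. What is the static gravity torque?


tau = m*g*L*cos(angle)
= 9 * 9.81 * 5.8 * cos(51 deg)
= 9 * 9.81 * 5.8 * 0.6293
= 322.2636 Nm


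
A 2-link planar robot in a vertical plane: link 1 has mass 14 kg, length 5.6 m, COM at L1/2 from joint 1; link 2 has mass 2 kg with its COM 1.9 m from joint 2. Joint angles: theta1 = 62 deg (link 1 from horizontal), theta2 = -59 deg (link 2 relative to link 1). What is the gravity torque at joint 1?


Horizontal distance from joint 1 to link-1 COM:
  x_c1 = (L1/2)*cos(t1) = 2.8 * 0.4695 = 1.3145 m
Horizontal distance from joint 1 to link-2 COM:
  x_c2 = L1*cos(t1) + Lc2*cos(t1+t2)
       = 5.6*0.4695 + 1.9*0.9986 = 4.5264 m
tau1 = m1*g*x_c1 + m2*g*x_c2
     = 14*9.81*1.3145 + 2*9.81*4.5264
     = 180.5362 + 88.8087
     = 269.3449 Nm
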